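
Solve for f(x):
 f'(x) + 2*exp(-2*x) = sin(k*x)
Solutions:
 f(x) = C1 + exp(-2*x) - cos(k*x)/k


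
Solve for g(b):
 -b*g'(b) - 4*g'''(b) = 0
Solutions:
 g(b) = C1 + Integral(C2*airyai(-2^(1/3)*b/2) + C3*airybi(-2^(1/3)*b/2), b)


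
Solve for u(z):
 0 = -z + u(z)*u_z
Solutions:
 u(z) = -sqrt(C1 + z^2)
 u(z) = sqrt(C1 + z^2)


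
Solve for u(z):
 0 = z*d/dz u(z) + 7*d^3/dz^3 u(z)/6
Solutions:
 u(z) = C1 + Integral(C2*airyai(-6^(1/3)*7^(2/3)*z/7) + C3*airybi(-6^(1/3)*7^(2/3)*z/7), z)


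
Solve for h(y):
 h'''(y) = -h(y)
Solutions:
 h(y) = C3*exp(-y) + (C1*sin(sqrt(3)*y/2) + C2*cos(sqrt(3)*y/2))*exp(y/2)


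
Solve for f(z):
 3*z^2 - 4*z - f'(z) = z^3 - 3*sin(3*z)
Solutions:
 f(z) = C1 - z^4/4 + z^3 - 2*z^2 - cos(3*z)


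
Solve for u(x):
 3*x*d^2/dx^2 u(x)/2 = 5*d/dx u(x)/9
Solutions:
 u(x) = C1 + C2*x^(37/27)


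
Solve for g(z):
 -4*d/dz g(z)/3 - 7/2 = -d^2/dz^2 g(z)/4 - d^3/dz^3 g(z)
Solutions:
 g(z) = C1 + C2*exp(z*(-3 + sqrt(777))/24) + C3*exp(-z*(3 + sqrt(777))/24) - 21*z/8


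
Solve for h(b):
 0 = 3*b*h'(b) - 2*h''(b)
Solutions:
 h(b) = C1 + C2*erfi(sqrt(3)*b/2)


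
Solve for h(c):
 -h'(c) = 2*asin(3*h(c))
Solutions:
 Integral(1/asin(3*_y), (_y, h(c))) = C1 - 2*c


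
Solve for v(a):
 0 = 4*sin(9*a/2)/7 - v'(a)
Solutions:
 v(a) = C1 - 8*cos(9*a/2)/63


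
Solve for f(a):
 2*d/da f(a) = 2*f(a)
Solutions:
 f(a) = C1*exp(a)


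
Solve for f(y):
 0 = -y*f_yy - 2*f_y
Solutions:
 f(y) = C1 + C2/y


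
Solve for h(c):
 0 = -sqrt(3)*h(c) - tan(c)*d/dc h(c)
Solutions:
 h(c) = C1/sin(c)^(sqrt(3))


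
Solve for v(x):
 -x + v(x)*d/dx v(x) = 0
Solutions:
 v(x) = -sqrt(C1 + x^2)
 v(x) = sqrt(C1 + x^2)


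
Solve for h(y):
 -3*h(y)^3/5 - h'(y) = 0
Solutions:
 h(y) = -sqrt(10)*sqrt(-1/(C1 - 3*y))/2
 h(y) = sqrt(10)*sqrt(-1/(C1 - 3*y))/2


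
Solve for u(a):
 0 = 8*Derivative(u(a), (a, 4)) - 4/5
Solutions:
 u(a) = C1 + C2*a + C3*a^2 + C4*a^3 + a^4/240


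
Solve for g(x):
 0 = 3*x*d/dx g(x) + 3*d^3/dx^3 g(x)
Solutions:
 g(x) = C1 + Integral(C2*airyai(-x) + C3*airybi(-x), x)


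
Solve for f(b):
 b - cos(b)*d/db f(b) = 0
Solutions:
 f(b) = C1 + Integral(b/cos(b), b)


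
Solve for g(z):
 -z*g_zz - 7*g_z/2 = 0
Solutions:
 g(z) = C1 + C2/z^(5/2)


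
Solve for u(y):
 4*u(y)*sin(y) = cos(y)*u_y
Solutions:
 u(y) = C1/cos(y)^4


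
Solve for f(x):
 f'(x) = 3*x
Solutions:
 f(x) = C1 + 3*x^2/2


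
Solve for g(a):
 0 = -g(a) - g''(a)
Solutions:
 g(a) = C1*sin(a) + C2*cos(a)


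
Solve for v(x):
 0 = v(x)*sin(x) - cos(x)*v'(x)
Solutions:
 v(x) = C1/cos(x)


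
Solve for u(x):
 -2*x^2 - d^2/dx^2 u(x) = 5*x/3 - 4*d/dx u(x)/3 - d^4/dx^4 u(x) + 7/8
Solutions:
 u(x) = C1 + C2*exp(3^(1/3)*x*(3^(1/3)/(sqrt(33) + 6)^(1/3) + (sqrt(33) + 6)^(1/3))/6)*sin(3^(1/6)*x*(-3^(2/3)*(sqrt(33) + 6)^(1/3) + 3/(sqrt(33) + 6)^(1/3))/6) + C3*exp(3^(1/3)*x*(3^(1/3)/(sqrt(33) + 6)^(1/3) + (sqrt(33) + 6)^(1/3))/6)*cos(3^(1/6)*x*(-3^(2/3)*(sqrt(33) + 6)^(1/3) + 3/(sqrt(33) + 6)^(1/3))/6) + C4*exp(-3^(1/3)*x*(3^(1/3)/(sqrt(33) + 6)^(1/3) + (sqrt(33) + 6)^(1/3))/3) + x^3/2 + 7*x^2/4 + 105*x/32


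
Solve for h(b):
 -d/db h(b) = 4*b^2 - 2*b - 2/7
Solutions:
 h(b) = C1 - 4*b^3/3 + b^2 + 2*b/7


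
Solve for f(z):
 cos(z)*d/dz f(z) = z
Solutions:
 f(z) = C1 + Integral(z/cos(z), z)


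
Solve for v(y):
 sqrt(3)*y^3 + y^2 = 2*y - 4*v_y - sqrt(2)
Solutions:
 v(y) = C1 - sqrt(3)*y^4/16 - y^3/12 + y^2/4 - sqrt(2)*y/4


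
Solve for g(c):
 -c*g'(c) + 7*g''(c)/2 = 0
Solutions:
 g(c) = C1 + C2*erfi(sqrt(7)*c/7)


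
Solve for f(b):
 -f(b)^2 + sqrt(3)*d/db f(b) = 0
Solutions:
 f(b) = -3/(C1 + sqrt(3)*b)


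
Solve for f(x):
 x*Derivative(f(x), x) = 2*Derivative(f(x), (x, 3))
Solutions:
 f(x) = C1 + Integral(C2*airyai(2^(2/3)*x/2) + C3*airybi(2^(2/3)*x/2), x)


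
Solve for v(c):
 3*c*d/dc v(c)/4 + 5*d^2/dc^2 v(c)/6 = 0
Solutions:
 v(c) = C1 + C2*erf(3*sqrt(5)*c/10)


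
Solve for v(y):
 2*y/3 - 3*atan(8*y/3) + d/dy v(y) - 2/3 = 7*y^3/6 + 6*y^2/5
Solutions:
 v(y) = C1 + 7*y^4/24 + 2*y^3/5 - y^2/3 + 3*y*atan(8*y/3) + 2*y/3 - 9*log(64*y^2 + 9)/16


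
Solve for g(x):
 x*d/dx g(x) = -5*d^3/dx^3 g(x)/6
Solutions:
 g(x) = C1 + Integral(C2*airyai(-5^(2/3)*6^(1/3)*x/5) + C3*airybi(-5^(2/3)*6^(1/3)*x/5), x)


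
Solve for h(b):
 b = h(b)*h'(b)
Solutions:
 h(b) = -sqrt(C1 + b^2)
 h(b) = sqrt(C1 + b^2)


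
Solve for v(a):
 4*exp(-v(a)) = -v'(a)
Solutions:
 v(a) = log(C1 - 4*a)


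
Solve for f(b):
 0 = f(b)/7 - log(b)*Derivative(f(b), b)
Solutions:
 f(b) = C1*exp(li(b)/7)


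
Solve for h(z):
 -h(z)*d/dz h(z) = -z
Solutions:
 h(z) = -sqrt(C1 + z^2)
 h(z) = sqrt(C1 + z^2)


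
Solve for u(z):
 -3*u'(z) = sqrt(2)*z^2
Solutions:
 u(z) = C1 - sqrt(2)*z^3/9


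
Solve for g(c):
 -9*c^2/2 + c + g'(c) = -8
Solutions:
 g(c) = C1 + 3*c^3/2 - c^2/2 - 8*c


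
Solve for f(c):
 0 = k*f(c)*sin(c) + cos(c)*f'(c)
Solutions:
 f(c) = C1*exp(k*log(cos(c)))


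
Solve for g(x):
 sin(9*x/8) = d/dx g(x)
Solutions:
 g(x) = C1 - 8*cos(9*x/8)/9


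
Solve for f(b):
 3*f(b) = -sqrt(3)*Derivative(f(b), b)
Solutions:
 f(b) = C1*exp(-sqrt(3)*b)


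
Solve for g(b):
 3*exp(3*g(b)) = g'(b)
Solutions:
 g(b) = log(-1/(C1 + 9*b))/3
 g(b) = log((-1/(C1 + 3*b))^(1/3)*(-3^(2/3) - 3*3^(1/6)*I)/6)
 g(b) = log((-1/(C1 + 3*b))^(1/3)*(-3^(2/3) + 3*3^(1/6)*I)/6)


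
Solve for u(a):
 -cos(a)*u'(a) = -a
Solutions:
 u(a) = C1 + Integral(a/cos(a), a)


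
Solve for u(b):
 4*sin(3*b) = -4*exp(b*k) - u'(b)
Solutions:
 u(b) = C1 + 4*cos(3*b)/3 - 4*exp(b*k)/k


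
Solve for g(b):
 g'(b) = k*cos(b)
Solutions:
 g(b) = C1 + k*sin(b)


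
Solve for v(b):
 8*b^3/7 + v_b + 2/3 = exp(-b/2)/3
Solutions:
 v(b) = C1 - 2*b^4/7 - 2*b/3 - 2*exp(-b/2)/3


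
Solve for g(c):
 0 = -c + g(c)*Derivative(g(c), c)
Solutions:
 g(c) = -sqrt(C1 + c^2)
 g(c) = sqrt(C1 + c^2)


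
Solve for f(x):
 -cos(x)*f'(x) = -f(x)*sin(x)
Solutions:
 f(x) = C1/cos(x)


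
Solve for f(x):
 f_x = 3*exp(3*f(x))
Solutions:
 f(x) = log(-1/(C1 + 9*x))/3
 f(x) = log((-1/(C1 + 3*x))^(1/3)*(-3^(2/3) - 3*3^(1/6)*I)/6)
 f(x) = log((-1/(C1 + 3*x))^(1/3)*(-3^(2/3) + 3*3^(1/6)*I)/6)


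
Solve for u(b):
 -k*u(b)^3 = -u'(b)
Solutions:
 u(b) = -sqrt(2)*sqrt(-1/(C1 + b*k))/2
 u(b) = sqrt(2)*sqrt(-1/(C1 + b*k))/2


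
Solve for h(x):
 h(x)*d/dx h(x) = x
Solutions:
 h(x) = -sqrt(C1 + x^2)
 h(x) = sqrt(C1 + x^2)


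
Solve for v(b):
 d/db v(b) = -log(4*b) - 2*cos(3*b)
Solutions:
 v(b) = C1 - b*log(b) - 2*b*log(2) + b - 2*sin(3*b)/3


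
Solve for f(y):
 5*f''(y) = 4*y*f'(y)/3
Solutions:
 f(y) = C1 + C2*erfi(sqrt(30)*y/15)


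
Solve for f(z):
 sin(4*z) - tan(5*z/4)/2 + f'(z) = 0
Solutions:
 f(z) = C1 - 2*log(cos(5*z/4))/5 + cos(4*z)/4


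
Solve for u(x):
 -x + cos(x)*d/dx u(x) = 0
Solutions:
 u(x) = C1 + Integral(x/cos(x), x)


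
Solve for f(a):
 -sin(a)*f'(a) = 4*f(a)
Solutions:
 f(a) = C1*(cos(a)^2 + 2*cos(a) + 1)/(cos(a)^2 - 2*cos(a) + 1)


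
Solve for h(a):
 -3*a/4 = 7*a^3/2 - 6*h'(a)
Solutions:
 h(a) = C1 + 7*a^4/48 + a^2/16


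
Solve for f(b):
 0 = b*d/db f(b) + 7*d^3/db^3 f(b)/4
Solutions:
 f(b) = C1 + Integral(C2*airyai(-14^(2/3)*b/7) + C3*airybi(-14^(2/3)*b/7), b)


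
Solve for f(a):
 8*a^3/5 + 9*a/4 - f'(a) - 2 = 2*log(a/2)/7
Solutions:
 f(a) = C1 + 2*a^4/5 + 9*a^2/8 - 2*a*log(a)/7 - 12*a/7 + 2*a*log(2)/7


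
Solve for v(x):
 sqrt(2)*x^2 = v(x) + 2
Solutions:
 v(x) = sqrt(2)*x^2 - 2


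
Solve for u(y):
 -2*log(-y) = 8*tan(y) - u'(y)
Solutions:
 u(y) = C1 + 2*y*log(-y) - 2*y - 8*log(cos(y))


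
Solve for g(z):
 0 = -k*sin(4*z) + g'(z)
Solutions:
 g(z) = C1 - k*cos(4*z)/4


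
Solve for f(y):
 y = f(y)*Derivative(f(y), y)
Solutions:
 f(y) = -sqrt(C1 + y^2)
 f(y) = sqrt(C1 + y^2)


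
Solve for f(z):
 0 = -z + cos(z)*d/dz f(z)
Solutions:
 f(z) = C1 + Integral(z/cos(z), z)


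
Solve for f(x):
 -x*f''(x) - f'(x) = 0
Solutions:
 f(x) = C1 + C2*log(x)


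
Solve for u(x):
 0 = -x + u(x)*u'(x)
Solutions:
 u(x) = -sqrt(C1 + x^2)
 u(x) = sqrt(C1 + x^2)


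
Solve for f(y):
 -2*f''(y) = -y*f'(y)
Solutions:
 f(y) = C1 + C2*erfi(y/2)


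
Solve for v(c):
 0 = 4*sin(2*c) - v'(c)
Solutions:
 v(c) = C1 - 2*cos(2*c)


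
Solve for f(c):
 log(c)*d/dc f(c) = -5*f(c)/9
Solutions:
 f(c) = C1*exp(-5*li(c)/9)


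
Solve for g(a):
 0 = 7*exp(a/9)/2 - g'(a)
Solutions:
 g(a) = C1 + 63*exp(a/9)/2


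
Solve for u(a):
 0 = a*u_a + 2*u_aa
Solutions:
 u(a) = C1 + C2*erf(a/2)


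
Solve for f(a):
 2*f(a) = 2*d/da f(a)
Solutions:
 f(a) = C1*exp(a)


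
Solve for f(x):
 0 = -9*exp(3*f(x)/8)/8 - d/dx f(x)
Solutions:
 f(x) = 8*log((-2*3^(2/3)/3 - 2*3^(1/6)*I)*(1/(C1 + 9*x))^(1/3))
 f(x) = 8*log((-2*3^(2/3)/3 + 2*3^(1/6)*I)*(1/(C1 + 9*x))^(1/3))
 f(x) = 8*log(1/(C1 + 27*x))/3 + 16*log(2)


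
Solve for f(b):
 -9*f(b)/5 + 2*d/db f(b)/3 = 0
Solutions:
 f(b) = C1*exp(27*b/10)


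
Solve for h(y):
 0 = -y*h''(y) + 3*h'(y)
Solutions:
 h(y) = C1 + C2*y^4


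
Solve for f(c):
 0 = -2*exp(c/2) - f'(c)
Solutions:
 f(c) = C1 - 4*exp(c/2)


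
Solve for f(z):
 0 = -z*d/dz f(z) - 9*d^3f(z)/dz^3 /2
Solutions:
 f(z) = C1 + Integral(C2*airyai(-6^(1/3)*z/3) + C3*airybi(-6^(1/3)*z/3), z)


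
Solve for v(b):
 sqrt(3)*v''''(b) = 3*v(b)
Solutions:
 v(b) = C1*exp(-3^(1/8)*b) + C2*exp(3^(1/8)*b) + C3*sin(3^(1/8)*b) + C4*cos(3^(1/8)*b)


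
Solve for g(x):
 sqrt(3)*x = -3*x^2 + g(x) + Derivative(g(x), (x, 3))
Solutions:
 g(x) = C3*exp(-x) + 3*x^2 + sqrt(3)*x + (C1*sin(sqrt(3)*x/2) + C2*cos(sqrt(3)*x/2))*exp(x/2)


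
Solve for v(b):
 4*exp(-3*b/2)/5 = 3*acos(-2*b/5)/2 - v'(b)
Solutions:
 v(b) = C1 + 3*b*acos(-2*b/5)/2 + 3*sqrt(25 - 4*b^2)/4 + 8*exp(-3*b/2)/15


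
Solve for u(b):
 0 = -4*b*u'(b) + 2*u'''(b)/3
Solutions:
 u(b) = C1 + Integral(C2*airyai(6^(1/3)*b) + C3*airybi(6^(1/3)*b), b)


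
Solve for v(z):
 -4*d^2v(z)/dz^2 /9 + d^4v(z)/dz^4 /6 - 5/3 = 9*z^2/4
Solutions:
 v(z) = C1 + C2*z + C3*exp(-2*sqrt(6)*z/3) + C4*exp(2*sqrt(6)*z/3) - 27*z^4/64 - 483*z^2/128


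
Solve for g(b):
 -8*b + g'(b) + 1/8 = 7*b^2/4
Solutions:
 g(b) = C1 + 7*b^3/12 + 4*b^2 - b/8


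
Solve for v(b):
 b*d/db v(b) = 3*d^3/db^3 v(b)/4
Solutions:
 v(b) = C1 + Integral(C2*airyai(6^(2/3)*b/3) + C3*airybi(6^(2/3)*b/3), b)


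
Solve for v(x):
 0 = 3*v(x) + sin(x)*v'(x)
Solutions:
 v(x) = C1*(cos(x) + 1)^(3/2)/(cos(x) - 1)^(3/2)


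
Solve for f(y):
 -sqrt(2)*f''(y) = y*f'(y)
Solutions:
 f(y) = C1 + C2*erf(2^(1/4)*y/2)


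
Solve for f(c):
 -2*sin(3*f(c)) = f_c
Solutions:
 f(c) = -acos((-C1 - exp(12*c))/(C1 - exp(12*c)))/3 + 2*pi/3
 f(c) = acos((-C1 - exp(12*c))/(C1 - exp(12*c)))/3


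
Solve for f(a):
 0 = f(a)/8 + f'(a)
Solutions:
 f(a) = C1*exp(-a/8)


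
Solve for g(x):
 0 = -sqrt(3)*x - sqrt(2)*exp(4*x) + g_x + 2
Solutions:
 g(x) = C1 + sqrt(3)*x^2/2 - 2*x + sqrt(2)*exp(4*x)/4


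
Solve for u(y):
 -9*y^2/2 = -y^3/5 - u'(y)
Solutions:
 u(y) = C1 - y^4/20 + 3*y^3/2


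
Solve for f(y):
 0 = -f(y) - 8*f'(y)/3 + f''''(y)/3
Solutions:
 f(y) = (C1/sqrt(exp(sqrt(2)*y*sqrt(-(4 + sqrt(17))^(1/3) + (4 + sqrt(17))^(-1/3) + 4*sqrt(2)/sqrt(-1/(4 + sqrt(17))^(1/3) + (4 + sqrt(17))^(1/3))))) + C2*sqrt(exp(sqrt(2)*y*sqrt(-(4 + sqrt(17))^(1/3) + (4 + sqrt(17))^(-1/3) + 4*sqrt(2)/sqrt(-1/(4 + sqrt(17))^(1/3) + (4 + sqrt(17))^(1/3))))))*exp(sqrt(2)*y*sqrt(-1/(4 + sqrt(17))^(1/3) + (4 + sqrt(17))^(1/3))/2) + (C3*sin(sqrt(2)*y*sqrt(-1/(4 + sqrt(17))^(1/3) + (4 + sqrt(17))^(1/3) + 4*sqrt(2)/sqrt(-1/(4 + sqrt(17))^(1/3) + (4 + sqrt(17))^(1/3)))/2) + C4*cos(sqrt(2)*y*sqrt(-1/(4 + sqrt(17))^(1/3) + (4 + sqrt(17))^(1/3) + 4*sqrt(2)/sqrt(-1/(4 + sqrt(17))^(1/3) + (4 + sqrt(17))^(1/3)))/2))*exp(-sqrt(2)*y*sqrt(-1/(4 + sqrt(17))^(1/3) + (4 + sqrt(17))^(1/3))/2)


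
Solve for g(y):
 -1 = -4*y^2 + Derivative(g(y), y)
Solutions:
 g(y) = C1 + 4*y^3/3 - y


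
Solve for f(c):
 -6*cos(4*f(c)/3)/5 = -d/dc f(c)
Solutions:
 -6*c/5 - 3*log(sin(4*f(c)/3) - 1)/8 + 3*log(sin(4*f(c)/3) + 1)/8 = C1


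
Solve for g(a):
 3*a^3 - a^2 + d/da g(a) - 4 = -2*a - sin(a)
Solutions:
 g(a) = C1 - 3*a^4/4 + a^3/3 - a^2 + 4*a + cos(a)


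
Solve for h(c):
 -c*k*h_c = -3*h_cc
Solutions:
 h(c) = Piecewise((-sqrt(6)*sqrt(pi)*C1*erf(sqrt(6)*c*sqrt(-k)/6)/(2*sqrt(-k)) - C2, (k > 0) | (k < 0)), (-C1*c - C2, True))


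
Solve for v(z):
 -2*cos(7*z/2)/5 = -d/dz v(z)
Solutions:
 v(z) = C1 + 4*sin(7*z/2)/35


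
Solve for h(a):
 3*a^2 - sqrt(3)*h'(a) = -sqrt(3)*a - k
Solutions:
 h(a) = C1 + sqrt(3)*a^3/3 + a^2/2 + sqrt(3)*a*k/3


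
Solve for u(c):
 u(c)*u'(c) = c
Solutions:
 u(c) = -sqrt(C1 + c^2)
 u(c) = sqrt(C1 + c^2)


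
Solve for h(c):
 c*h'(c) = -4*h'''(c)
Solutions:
 h(c) = C1 + Integral(C2*airyai(-2^(1/3)*c/2) + C3*airybi(-2^(1/3)*c/2), c)


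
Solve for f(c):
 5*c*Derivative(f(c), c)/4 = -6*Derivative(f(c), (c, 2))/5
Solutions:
 f(c) = C1 + C2*erf(5*sqrt(3)*c/12)


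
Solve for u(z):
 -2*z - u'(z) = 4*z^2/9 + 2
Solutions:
 u(z) = C1 - 4*z^3/27 - z^2 - 2*z


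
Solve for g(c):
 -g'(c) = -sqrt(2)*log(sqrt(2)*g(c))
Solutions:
 -sqrt(2)*Integral(1/(2*log(_y) + log(2)), (_y, g(c))) = C1 - c


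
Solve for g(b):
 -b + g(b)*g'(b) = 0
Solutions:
 g(b) = -sqrt(C1 + b^2)
 g(b) = sqrt(C1 + b^2)


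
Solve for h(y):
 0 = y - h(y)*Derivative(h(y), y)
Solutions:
 h(y) = -sqrt(C1 + y^2)
 h(y) = sqrt(C1 + y^2)


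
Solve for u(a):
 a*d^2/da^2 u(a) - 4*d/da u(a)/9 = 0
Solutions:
 u(a) = C1 + C2*a^(13/9)


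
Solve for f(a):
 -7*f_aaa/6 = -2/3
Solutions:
 f(a) = C1 + C2*a + C3*a^2 + 2*a^3/21


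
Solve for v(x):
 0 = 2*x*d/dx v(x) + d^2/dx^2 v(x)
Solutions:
 v(x) = C1 + C2*erf(x)


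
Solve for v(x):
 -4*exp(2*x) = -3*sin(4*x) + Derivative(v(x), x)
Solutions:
 v(x) = C1 - 2*exp(2*x) - 3*cos(4*x)/4


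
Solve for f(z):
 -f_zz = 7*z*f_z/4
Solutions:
 f(z) = C1 + C2*erf(sqrt(14)*z/4)


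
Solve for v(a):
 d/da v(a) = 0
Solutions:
 v(a) = C1


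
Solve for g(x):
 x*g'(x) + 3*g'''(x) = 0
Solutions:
 g(x) = C1 + Integral(C2*airyai(-3^(2/3)*x/3) + C3*airybi(-3^(2/3)*x/3), x)


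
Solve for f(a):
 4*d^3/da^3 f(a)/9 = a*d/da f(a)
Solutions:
 f(a) = C1 + Integral(C2*airyai(2^(1/3)*3^(2/3)*a/2) + C3*airybi(2^(1/3)*3^(2/3)*a/2), a)


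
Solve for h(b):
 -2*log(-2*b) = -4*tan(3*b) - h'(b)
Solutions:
 h(b) = C1 + 2*b*log(-b) - 2*b + 2*b*log(2) + 4*log(cos(3*b))/3


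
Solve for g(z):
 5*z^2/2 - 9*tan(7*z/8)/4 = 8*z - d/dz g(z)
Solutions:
 g(z) = C1 - 5*z^3/6 + 4*z^2 - 18*log(cos(7*z/8))/7


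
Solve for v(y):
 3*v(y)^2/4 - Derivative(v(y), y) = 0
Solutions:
 v(y) = -4/(C1 + 3*y)


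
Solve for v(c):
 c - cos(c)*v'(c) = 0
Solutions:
 v(c) = C1 + Integral(c/cos(c), c)


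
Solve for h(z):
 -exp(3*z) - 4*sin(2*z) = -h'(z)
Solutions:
 h(z) = C1 + exp(3*z)/3 - 2*cos(2*z)


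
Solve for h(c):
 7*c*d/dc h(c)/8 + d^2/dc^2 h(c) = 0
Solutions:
 h(c) = C1 + C2*erf(sqrt(7)*c/4)


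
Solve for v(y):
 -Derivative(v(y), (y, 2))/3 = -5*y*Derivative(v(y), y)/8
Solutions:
 v(y) = C1 + C2*erfi(sqrt(15)*y/4)


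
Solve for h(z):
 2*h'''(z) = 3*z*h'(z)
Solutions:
 h(z) = C1 + Integral(C2*airyai(2^(2/3)*3^(1/3)*z/2) + C3*airybi(2^(2/3)*3^(1/3)*z/2), z)


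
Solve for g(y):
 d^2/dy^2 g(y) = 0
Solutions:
 g(y) = C1 + C2*y


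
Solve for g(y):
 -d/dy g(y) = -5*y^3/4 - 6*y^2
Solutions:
 g(y) = C1 + 5*y^4/16 + 2*y^3


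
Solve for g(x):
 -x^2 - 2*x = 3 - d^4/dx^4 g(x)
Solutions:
 g(x) = C1 + C2*x + C3*x^2 + C4*x^3 + x^6/360 + x^5/60 + x^4/8


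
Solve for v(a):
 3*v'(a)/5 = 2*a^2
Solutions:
 v(a) = C1 + 10*a^3/9


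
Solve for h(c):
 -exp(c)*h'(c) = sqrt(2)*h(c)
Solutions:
 h(c) = C1*exp(sqrt(2)*exp(-c))


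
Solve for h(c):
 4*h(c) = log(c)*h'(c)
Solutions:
 h(c) = C1*exp(4*li(c))


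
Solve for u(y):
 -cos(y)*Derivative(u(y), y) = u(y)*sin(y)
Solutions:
 u(y) = C1*cos(y)


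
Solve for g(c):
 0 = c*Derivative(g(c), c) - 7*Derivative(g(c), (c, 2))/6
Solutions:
 g(c) = C1 + C2*erfi(sqrt(21)*c/7)


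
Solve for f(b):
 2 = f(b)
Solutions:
 f(b) = 2


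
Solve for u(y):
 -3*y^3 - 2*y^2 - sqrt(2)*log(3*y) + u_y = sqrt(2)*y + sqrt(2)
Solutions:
 u(y) = C1 + 3*y^4/4 + 2*y^3/3 + sqrt(2)*y^2/2 + sqrt(2)*y*log(y) + sqrt(2)*y*log(3)


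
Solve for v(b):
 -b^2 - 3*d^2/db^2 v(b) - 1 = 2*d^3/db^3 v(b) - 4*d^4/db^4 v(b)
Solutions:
 v(b) = C1 + C2*b + C3*exp(b*(1 - sqrt(13))/4) + C4*exp(b*(1 + sqrt(13))/4) - b^4/36 + 2*b^3/27 - 41*b^2/54


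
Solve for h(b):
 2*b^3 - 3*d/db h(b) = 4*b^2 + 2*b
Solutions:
 h(b) = C1 + b^4/6 - 4*b^3/9 - b^2/3


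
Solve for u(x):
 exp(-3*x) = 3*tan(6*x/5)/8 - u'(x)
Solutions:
 u(x) = C1 + 5*log(tan(6*x/5)^2 + 1)/32 + exp(-3*x)/3


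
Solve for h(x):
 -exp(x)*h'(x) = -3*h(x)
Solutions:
 h(x) = C1*exp(-3*exp(-x))


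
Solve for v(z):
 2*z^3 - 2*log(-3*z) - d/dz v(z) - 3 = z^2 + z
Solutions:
 v(z) = C1 + z^4/2 - z^3/3 - z^2/2 - 2*z*log(-z) + z*(-2*log(3) - 1)


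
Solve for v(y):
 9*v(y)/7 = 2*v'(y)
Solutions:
 v(y) = C1*exp(9*y/14)


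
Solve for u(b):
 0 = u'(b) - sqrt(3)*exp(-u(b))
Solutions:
 u(b) = log(C1 + sqrt(3)*b)


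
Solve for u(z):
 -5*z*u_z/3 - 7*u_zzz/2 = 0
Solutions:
 u(z) = C1 + Integral(C2*airyai(-10^(1/3)*21^(2/3)*z/21) + C3*airybi(-10^(1/3)*21^(2/3)*z/21), z)


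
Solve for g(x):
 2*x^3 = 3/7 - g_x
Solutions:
 g(x) = C1 - x^4/2 + 3*x/7


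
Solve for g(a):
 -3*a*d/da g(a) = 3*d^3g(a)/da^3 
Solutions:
 g(a) = C1 + Integral(C2*airyai(-a) + C3*airybi(-a), a)


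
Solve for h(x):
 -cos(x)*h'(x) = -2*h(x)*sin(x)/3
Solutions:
 h(x) = C1/cos(x)^(2/3)


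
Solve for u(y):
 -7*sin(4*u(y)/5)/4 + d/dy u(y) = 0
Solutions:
 -7*y/4 + 5*log(cos(4*u(y)/5) - 1)/8 - 5*log(cos(4*u(y)/5) + 1)/8 = C1


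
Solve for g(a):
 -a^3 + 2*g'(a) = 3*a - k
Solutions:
 g(a) = C1 + a^4/8 + 3*a^2/4 - a*k/2


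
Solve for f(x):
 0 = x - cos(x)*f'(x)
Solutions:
 f(x) = C1 + Integral(x/cos(x), x)


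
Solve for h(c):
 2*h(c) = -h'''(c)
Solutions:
 h(c) = C3*exp(-2^(1/3)*c) + (C1*sin(2^(1/3)*sqrt(3)*c/2) + C2*cos(2^(1/3)*sqrt(3)*c/2))*exp(2^(1/3)*c/2)


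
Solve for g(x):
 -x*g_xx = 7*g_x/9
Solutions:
 g(x) = C1 + C2*x^(2/9)


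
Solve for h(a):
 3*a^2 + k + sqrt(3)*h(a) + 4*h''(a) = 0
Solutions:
 h(a) = C1*sin(3^(1/4)*a/2) + C2*cos(3^(1/4)*a/2) - sqrt(3)*a^2 - sqrt(3)*k/3 + 8


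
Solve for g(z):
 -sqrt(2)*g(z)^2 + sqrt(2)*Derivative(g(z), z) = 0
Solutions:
 g(z) = -1/(C1 + z)


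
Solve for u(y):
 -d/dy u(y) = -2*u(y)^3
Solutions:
 u(y) = -sqrt(2)*sqrt(-1/(C1 + 2*y))/2
 u(y) = sqrt(2)*sqrt(-1/(C1 + 2*y))/2


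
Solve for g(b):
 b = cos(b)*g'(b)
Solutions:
 g(b) = C1 + Integral(b/cos(b), b)


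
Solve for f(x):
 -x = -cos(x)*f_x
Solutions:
 f(x) = C1 + Integral(x/cos(x), x)


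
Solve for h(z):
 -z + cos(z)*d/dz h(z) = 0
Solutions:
 h(z) = C1 + Integral(z/cos(z), z)


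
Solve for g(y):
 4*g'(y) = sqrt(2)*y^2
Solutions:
 g(y) = C1 + sqrt(2)*y^3/12


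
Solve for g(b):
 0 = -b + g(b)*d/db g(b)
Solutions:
 g(b) = -sqrt(C1 + b^2)
 g(b) = sqrt(C1 + b^2)


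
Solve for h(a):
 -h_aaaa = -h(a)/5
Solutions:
 h(a) = C1*exp(-5^(3/4)*a/5) + C2*exp(5^(3/4)*a/5) + C3*sin(5^(3/4)*a/5) + C4*cos(5^(3/4)*a/5)


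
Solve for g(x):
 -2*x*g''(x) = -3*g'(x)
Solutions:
 g(x) = C1 + C2*x^(5/2)


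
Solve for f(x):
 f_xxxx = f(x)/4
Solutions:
 f(x) = C1*exp(-sqrt(2)*x/2) + C2*exp(sqrt(2)*x/2) + C3*sin(sqrt(2)*x/2) + C4*cos(sqrt(2)*x/2)


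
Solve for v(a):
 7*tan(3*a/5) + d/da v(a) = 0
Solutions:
 v(a) = C1 + 35*log(cos(3*a/5))/3


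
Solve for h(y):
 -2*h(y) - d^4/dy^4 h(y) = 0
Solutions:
 h(y) = (C1*sin(2^(3/4)*y/2) + C2*cos(2^(3/4)*y/2))*exp(-2^(3/4)*y/2) + (C3*sin(2^(3/4)*y/2) + C4*cos(2^(3/4)*y/2))*exp(2^(3/4)*y/2)


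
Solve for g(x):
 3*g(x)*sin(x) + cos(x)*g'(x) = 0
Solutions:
 g(x) = C1*cos(x)^3


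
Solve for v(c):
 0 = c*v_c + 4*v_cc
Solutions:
 v(c) = C1 + C2*erf(sqrt(2)*c/4)


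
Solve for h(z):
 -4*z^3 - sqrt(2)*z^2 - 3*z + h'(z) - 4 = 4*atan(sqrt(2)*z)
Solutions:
 h(z) = C1 + z^4 + sqrt(2)*z^3/3 + 3*z^2/2 + 4*z*atan(sqrt(2)*z) + 4*z - sqrt(2)*log(2*z^2 + 1)


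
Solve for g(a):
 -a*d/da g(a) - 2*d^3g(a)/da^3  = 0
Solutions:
 g(a) = C1 + Integral(C2*airyai(-2^(2/3)*a/2) + C3*airybi(-2^(2/3)*a/2), a)


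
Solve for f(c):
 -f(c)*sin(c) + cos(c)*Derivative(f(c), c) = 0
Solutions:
 f(c) = C1/cos(c)


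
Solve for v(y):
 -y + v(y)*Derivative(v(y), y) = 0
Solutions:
 v(y) = -sqrt(C1 + y^2)
 v(y) = sqrt(C1 + y^2)


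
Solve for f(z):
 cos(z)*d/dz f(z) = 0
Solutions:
 f(z) = C1


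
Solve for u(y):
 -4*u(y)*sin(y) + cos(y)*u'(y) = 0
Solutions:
 u(y) = C1/cos(y)^4


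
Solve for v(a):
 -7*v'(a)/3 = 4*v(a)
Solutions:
 v(a) = C1*exp(-12*a/7)


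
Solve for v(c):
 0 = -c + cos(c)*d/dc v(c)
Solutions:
 v(c) = C1 + Integral(c/cos(c), c)


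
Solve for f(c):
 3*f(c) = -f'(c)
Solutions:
 f(c) = C1*exp(-3*c)


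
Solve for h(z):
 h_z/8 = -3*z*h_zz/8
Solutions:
 h(z) = C1 + C2*z^(2/3)


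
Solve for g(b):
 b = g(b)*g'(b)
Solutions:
 g(b) = -sqrt(C1 + b^2)
 g(b) = sqrt(C1 + b^2)


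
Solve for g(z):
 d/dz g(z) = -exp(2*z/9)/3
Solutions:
 g(z) = C1 - 3*exp(2*z/9)/2


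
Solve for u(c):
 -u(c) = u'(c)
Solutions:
 u(c) = C1*exp(-c)


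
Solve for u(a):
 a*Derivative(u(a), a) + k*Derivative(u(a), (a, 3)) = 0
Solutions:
 u(a) = C1 + Integral(C2*airyai(a*(-1/k)^(1/3)) + C3*airybi(a*(-1/k)^(1/3)), a)


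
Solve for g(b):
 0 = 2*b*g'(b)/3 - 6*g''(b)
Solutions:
 g(b) = C1 + C2*erfi(sqrt(2)*b/6)


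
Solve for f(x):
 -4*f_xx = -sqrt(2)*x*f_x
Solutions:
 f(x) = C1 + C2*erfi(2^(3/4)*x/4)


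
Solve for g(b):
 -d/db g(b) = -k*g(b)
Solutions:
 g(b) = C1*exp(b*k)


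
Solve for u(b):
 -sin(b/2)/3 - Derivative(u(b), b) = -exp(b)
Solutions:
 u(b) = C1 + exp(b) + 2*cos(b/2)/3


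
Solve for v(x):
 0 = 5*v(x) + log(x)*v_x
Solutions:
 v(x) = C1*exp(-5*li(x))


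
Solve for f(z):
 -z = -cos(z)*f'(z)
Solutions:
 f(z) = C1 + Integral(z/cos(z), z)


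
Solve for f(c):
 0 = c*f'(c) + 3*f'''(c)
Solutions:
 f(c) = C1 + Integral(C2*airyai(-3^(2/3)*c/3) + C3*airybi(-3^(2/3)*c/3), c)


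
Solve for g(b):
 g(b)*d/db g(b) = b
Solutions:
 g(b) = -sqrt(C1 + b^2)
 g(b) = sqrt(C1 + b^2)


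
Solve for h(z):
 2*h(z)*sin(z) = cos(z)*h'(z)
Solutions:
 h(z) = C1/cos(z)^2


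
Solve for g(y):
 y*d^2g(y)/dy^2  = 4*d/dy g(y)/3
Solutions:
 g(y) = C1 + C2*y^(7/3)


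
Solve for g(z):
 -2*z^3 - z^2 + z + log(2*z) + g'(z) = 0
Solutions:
 g(z) = C1 + z^4/2 + z^3/3 - z^2/2 - z*log(z) - z*log(2) + z


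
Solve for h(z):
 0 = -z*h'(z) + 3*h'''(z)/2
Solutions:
 h(z) = C1 + Integral(C2*airyai(2^(1/3)*3^(2/3)*z/3) + C3*airybi(2^(1/3)*3^(2/3)*z/3), z)


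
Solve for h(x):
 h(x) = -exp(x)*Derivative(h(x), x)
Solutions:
 h(x) = C1*exp(exp(-x))


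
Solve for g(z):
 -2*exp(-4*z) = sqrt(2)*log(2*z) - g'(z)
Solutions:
 g(z) = C1 + sqrt(2)*z*log(z) + sqrt(2)*z*(-1 + log(2)) - exp(-4*z)/2


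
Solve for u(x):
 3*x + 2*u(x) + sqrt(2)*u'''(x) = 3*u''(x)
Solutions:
 u(x) = C1*exp(-sqrt(2)*x/2) + C2*exp(sqrt(2)*x) - 3*x/2


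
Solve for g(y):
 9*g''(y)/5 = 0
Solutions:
 g(y) = C1 + C2*y


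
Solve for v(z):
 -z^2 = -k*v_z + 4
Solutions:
 v(z) = C1 + z^3/(3*k) + 4*z/k


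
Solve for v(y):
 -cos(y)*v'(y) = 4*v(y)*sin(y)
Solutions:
 v(y) = C1*cos(y)^4


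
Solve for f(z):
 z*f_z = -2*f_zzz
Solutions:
 f(z) = C1 + Integral(C2*airyai(-2^(2/3)*z/2) + C3*airybi(-2^(2/3)*z/2), z)


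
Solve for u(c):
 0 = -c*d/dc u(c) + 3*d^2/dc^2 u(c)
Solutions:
 u(c) = C1 + C2*erfi(sqrt(6)*c/6)


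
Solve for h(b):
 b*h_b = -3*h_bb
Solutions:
 h(b) = C1 + C2*erf(sqrt(6)*b/6)


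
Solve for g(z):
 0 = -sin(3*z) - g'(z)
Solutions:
 g(z) = C1 + cos(3*z)/3


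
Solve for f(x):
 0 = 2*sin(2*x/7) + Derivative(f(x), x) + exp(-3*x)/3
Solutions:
 f(x) = C1 + 7*cos(2*x/7) + exp(-3*x)/9


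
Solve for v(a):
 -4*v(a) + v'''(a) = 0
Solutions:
 v(a) = C3*exp(2^(2/3)*a) + (C1*sin(2^(2/3)*sqrt(3)*a/2) + C2*cos(2^(2/3)*sqrt(3)*a/2))*exp(-2^(2/3)*a/2)


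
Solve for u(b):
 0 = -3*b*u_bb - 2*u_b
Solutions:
 u(b) = C1 + C2*b^(1/3)


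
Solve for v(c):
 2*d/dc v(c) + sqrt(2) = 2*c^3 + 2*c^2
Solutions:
 v(c) = C1 + c^4/4 + c^3/3 - sqrt(2)*c/2


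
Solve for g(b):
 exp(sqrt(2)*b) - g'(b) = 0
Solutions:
 g(b) = C1 + sqrt(2)*exp(sqrt(2)*b)/2


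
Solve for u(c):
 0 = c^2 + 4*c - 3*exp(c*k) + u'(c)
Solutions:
 u(c) = C1 - c^3/3 - 2*c^2 + 3*exp(c*k)/k


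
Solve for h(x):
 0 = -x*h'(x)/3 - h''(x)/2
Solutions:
 h(x) = C1 + C2*erf(sqrt(3)*x/3)


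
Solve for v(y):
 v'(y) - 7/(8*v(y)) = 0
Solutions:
 v(y) = -sqrt(C1 + 7*y)/2
 v(y) = sqrt(C1 + 7*y)/2


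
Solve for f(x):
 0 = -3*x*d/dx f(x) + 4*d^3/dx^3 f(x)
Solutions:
 f(x) = C1 + Integral(C2*airyai(6^(1/3)*x/2) + C3*airybi(6^(1/3)*x/2), x)


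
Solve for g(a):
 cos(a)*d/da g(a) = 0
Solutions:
 g(a) = C1


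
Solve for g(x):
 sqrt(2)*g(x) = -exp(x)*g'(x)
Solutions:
 g(x) = C1*exp(sqrt(2)*exp(-x))


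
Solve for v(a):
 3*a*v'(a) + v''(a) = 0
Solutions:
 v(a) = C1 + C2*erf(sqrt(6)*a/2)


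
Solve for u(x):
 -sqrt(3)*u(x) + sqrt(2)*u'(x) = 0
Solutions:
 u(x) = C1*exp(sqrt(6)*x/2)


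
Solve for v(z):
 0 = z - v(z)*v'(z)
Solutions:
 v(z) = -sqrt(C1 + z^2)
 v(z) = sqrt(C1 + z^2)


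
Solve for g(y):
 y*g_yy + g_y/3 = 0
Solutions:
 g(y) = C1 + C2*y^(2/3)


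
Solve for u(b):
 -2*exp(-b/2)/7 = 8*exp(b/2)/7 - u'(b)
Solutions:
 u(b) = C1 + 16*exp(b/2)/7 - 4*exp(-b/2)/7


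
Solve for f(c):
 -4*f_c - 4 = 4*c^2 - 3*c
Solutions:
 f(c) = C1 - c^3/3 + 3*c^2/8 - c


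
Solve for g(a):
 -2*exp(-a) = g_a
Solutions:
 g(a) = C1 + 2*exp(-a)


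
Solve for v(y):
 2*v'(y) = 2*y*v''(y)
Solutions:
 v(y) = C1 + C2*y^2


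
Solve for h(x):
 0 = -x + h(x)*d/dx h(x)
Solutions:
 h(x) = -sqrt(C1 + x^2)
 h(x) = sqrt(C1 + x^2)


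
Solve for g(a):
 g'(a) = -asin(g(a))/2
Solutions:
 Integral(1/asin(_y), (_y, g(a))) = C1 - a/2


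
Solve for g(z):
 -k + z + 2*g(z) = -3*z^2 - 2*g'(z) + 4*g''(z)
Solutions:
 g(z) = C1*exp(-z/2) + C2*exp(z) + k/2 - 3*z^2/2 + 5*z/2 - 17/2


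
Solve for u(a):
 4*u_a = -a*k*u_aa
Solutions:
 u(a) = C1 + a^(((re(k) - 4)*re(k) + im(k)^2)/(re(k)^2 + im(k)^2))*(C2*sin(4*log(a)*Abs(im(k))/(re(k)^2 + im(k)^2)) + C3*cos(4*log(a)*im(k)/(re(k)^2 + im(k)^2)))


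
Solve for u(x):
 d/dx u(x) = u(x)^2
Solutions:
 u(x) = -1/(C1 + x)


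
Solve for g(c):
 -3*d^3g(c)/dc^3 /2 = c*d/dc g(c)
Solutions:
 g(c) = C1 + Integral(C2*airyai(-2^(1/3)*3^(2/3)*c/3) + C3*airybi(-2^(1/3)*3^(2/3)*c/3), c)


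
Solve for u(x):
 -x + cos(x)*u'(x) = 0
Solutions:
 u(x) = C1 + Integral(x/cos(x), x)


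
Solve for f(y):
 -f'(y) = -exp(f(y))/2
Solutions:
 f(y) = log(-1/(C1 + y)) + log(2)


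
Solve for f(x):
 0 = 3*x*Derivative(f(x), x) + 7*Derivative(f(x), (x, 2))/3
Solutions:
 f(x) = C1 + C2*erf(3*sqrt(14)*x/14)


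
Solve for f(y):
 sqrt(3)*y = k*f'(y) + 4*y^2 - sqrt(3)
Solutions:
 f(y) = C1 - 4*y^3/(3*k) + sqrt(3)*y^2/(2*k) + sqrt(3)*y/k


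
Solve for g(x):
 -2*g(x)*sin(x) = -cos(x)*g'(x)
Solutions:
 g(x) = C1/cos(x)^2


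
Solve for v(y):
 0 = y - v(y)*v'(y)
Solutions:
 v(y) = -sqrt(C1 + y^2)
 v(y) = sqrt(C1 + y^2)


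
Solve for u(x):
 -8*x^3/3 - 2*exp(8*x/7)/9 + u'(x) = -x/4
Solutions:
 u(x) = C1 + 2*x^4/3 - x^2/8 + 7*exp(8*x/7)/36


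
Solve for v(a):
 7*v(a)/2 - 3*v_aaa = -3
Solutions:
 v(a) = C3*exp(6^(2/3)*7^(1/3)*a/6) + (C1*sin(2^(2/3)*3^(1/6)*7^(1/3)*a/4) + C2*cos(2^(2/3)*3^(1/6)*7^(1/3)*a/4))*exp(-6^(2/3)*7^(1/3)*a/12) - 6/7


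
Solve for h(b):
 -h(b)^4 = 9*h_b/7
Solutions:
 h(b) = 3^(1/3)*(1/(C1 + 7*b))^(1/3)
 h(b) = (-3^(1/3) - 3^(5/6)*I)*(1/(C1 + 7*b))^(1/3)/2
 h(b) = (-3^(1/3) + 3^(5/6)*I)*(1/(C1 + 7*b))^(1/3)/2


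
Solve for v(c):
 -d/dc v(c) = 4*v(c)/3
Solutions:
 v(c) = C1*exp(-4*c/3)


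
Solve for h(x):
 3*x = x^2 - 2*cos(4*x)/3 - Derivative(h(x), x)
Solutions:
 h(x) = C1 + x^3/3 - 3*x^2/2 - sin(4*x)/6


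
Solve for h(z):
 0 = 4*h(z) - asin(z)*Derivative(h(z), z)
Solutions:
 h(z) = C1*exp(4*Integral(1/asin(z), z))


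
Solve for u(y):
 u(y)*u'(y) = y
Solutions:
 u(y) = -sqrt(C1 + y^2)
 u(y) = sqrt(C1 + y^2)


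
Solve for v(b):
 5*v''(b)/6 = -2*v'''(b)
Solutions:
 v(b) = C1 + C2*b + C3*exp(-5*b/12)


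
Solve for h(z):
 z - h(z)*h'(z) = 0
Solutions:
 h(z) = -sqrt(C1 + z^2)
 h(z) = sqrt(C1 + z^2)


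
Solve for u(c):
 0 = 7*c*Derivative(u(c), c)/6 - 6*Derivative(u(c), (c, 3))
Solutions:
 u(c) = C1 + Integral(C2*airyai(42^(1/3)*c/6) + C3*airybi(42^(1/3)*c/6), c)


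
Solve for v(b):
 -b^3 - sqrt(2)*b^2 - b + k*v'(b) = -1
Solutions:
 v(b) = C1 + b^4/(4*k) + sqrt(2)*b^3/(3*k) + b^2/(2*k) - b/k


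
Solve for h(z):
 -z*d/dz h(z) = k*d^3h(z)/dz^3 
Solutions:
 h(z) = C1 + Integral(C2*airyai(z*(-1/k)^(1/3)) + C3*airybi(z*(-1/k)^(1/3)), z)


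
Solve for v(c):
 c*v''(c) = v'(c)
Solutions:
 v(c) = C1 + C2*c^2


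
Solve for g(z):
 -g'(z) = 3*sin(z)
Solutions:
 g(z) = C1 + 3*cos(z)


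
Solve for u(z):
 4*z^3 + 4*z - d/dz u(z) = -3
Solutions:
 u(z) = C1 + z^4 + 2*z^2 + 3*z


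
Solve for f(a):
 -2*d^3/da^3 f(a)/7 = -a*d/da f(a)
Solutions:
 f(a) = C1 + Integral(C2*airyai(2^(2/3)*7^(1/3)*a/2) + C3*airybi(2^(2/3)*7^(1/3)*a/2), a)


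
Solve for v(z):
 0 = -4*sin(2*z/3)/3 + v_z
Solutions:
 v(z) = C1 - 2*cos(2*z/3)


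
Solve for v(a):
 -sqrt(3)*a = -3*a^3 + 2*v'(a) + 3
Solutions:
 v(a) = C1 + 3*a^4/8 - sqrt(3)*a^2/4 - 3*a/2


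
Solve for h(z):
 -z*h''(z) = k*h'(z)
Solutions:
 h(z) = C1 + z^(1 - re(k))*(C2*sin(log(z)*Abs(im(k))) + C3*cos(log(z)*im(k)))


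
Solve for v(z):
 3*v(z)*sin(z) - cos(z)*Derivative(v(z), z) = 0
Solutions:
 v(z) = C1/cos(z)^3


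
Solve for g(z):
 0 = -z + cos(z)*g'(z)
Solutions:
 g(z) = C1 + Integral(z/cos(z), z)


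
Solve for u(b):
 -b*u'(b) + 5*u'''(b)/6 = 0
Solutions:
 u(b) = C1 + Integral(C2*airyai(5^(2/3)*6^(1/3)*b/5) + C3*airybi(5^(2/3)*6^(1/3)*b/5), b)


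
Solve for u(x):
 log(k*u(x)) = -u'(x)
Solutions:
 li(k*u(x))/k = C1 - x


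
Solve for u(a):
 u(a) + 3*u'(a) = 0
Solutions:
 u(a) = C1*exp(-a/3)


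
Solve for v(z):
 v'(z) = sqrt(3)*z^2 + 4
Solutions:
 v(z) = C1 + sqrt(3)*z^3/3 + 4*z


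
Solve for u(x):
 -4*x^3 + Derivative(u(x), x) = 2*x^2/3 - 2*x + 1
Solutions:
 u(x) = C1 + x^4 + 2*x^3/9 - x^2 + x


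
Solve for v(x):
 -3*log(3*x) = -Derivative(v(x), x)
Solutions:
 v(x) = C1 + 3*x*log(x) - 3*x + x*log(27)


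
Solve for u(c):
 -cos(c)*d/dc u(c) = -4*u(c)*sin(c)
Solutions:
 u(c) = C1/cos(c)^4


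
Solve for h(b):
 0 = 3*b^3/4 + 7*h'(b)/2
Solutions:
 h(b) = C1 - 3*b^4/56


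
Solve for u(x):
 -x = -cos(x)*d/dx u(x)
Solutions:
 u(x) = C1 + Integral(x/cos(x), x)


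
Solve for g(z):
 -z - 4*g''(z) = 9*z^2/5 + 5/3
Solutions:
 g(z) = C1 + C2*z - 3*z^4/80 - z^3/24 - 5*z^2/24


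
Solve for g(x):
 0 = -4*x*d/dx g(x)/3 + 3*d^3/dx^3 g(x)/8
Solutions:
 g(x) = C1 + Integral(C2*airyai(2*2^(2/3)*3^(1/3)*x/3) + C3*airybi(2*2^(2/3)*3^(1/3)*x/3), x)


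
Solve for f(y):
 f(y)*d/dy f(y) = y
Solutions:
 f(y) = -sqrt(C1 + y^2)
 f(y) = sqrt(C1 + y^2)


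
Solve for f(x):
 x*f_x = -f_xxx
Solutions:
 f(x) = C1 + Integral(C2*airyai(-x) + C3*airybi(-x), x)


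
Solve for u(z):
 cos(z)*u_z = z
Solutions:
 u(z) = C1 + Integral(z/cos(z), z)


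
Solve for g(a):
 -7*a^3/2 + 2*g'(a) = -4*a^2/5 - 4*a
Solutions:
 g(a) = C1 + 7*a^4/16 - 2*a^3/15 - a^2


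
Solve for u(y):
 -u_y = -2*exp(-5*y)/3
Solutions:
 u(y) = C1 - 2*exp(-5*y)/15


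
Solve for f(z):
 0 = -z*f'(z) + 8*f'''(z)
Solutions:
 f(z) = C1 + Integral(C2*airyai(z/2) + C3*airybi(z/2), z)


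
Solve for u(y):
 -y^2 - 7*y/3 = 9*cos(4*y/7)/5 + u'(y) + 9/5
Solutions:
 u(y) = C1 - y^3/3 - 7*y^2/6 - 9*y/5 - 63*sin(4*y/7)/20


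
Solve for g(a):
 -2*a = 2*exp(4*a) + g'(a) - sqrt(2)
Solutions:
 g(a) = C1 - a^2 + sqrt(2)*a - exp(4*a)/2


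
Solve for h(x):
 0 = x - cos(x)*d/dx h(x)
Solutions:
 h(x) = C1 + Integral(x/cos(x), x)


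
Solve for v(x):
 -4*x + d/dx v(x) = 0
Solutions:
 v(x) = C1 + 2*x^2


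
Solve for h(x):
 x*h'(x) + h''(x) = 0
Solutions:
 h(x) = C1 + C2*erf(sqrt(2)*x/2)


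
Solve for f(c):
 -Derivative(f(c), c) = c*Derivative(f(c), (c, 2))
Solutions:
 f(c) = C1 + C2*log(c)


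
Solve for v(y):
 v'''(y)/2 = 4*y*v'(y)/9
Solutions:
 v(y) = C1 + Integral(C2*airyai(2*3^(1/3)*y/3) + C3*airybi(2*3^(1/3)*y/3), y)


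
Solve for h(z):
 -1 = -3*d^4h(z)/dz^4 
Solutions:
 h(z) = C1 + C2*z + C3*z^2 + C4*z^3 + z^4/72


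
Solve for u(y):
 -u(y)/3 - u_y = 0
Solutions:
 u(y) = C1*exp(-y/3)


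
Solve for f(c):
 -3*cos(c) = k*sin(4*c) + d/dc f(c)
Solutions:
 f(c) = C1 + k*cos(4*c)/4 - 3*sin(c)


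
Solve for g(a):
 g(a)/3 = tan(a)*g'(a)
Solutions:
 g(a) = C1*sin(a)^(1/3)


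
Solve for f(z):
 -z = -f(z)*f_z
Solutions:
 f(z) = -sqrt(C1 + z^2)
 f(z) = sqrt(C1 + z^2)


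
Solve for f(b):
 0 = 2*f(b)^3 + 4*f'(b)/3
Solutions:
 f(b) = -sqrt(-1/(C1 - 3*b))
 f(b) = sqrt(-1/(C1 - 3*b))


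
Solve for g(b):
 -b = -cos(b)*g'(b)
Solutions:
 g(b) = C1 + Integral(b/cos(b), b)


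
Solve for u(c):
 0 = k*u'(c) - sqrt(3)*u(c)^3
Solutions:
 u(c) = -sqrt(2)*sqrt(-k/(C1*k + sqrt(3)*c))/2
 u(c) = sqrt(2)*sqrt(-k/(C1*k + sqrt(3)*c))/2


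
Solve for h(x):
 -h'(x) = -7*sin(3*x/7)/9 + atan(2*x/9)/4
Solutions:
 h(x) = C1 - x*atan(2*x/9)/4 + 9*log(4*x^2 + 81)/16 - 49*cos(3*x/7)/27


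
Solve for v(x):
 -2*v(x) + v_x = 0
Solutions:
 v(x) = C1*exp(2*x)


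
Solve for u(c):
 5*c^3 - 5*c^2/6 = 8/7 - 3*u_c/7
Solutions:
 u(c) = C1 - 35*c^4/12 + 35*c^3/54 + 8*c/3


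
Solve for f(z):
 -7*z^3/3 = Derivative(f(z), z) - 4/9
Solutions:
 f(z) = C1 - 7*z^4/12 + 4*z/9


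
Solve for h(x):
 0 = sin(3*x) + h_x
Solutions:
 h(x) = C1 + cos(3*x)/3


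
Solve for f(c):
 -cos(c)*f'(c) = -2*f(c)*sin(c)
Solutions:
 f(c) = C1/cos(c)^2


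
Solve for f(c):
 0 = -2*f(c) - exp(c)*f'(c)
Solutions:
 f(c) = C1*exp(2*exp(-c))


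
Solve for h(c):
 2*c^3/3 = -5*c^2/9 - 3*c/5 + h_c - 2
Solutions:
 h(c) = C1 + c^4/6 + 5*c^3/27 + 3*c^2/10 + 2*c


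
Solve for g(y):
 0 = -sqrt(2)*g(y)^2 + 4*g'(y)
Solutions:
 g(y) = -4/(C1 + sqrt(2)*y)


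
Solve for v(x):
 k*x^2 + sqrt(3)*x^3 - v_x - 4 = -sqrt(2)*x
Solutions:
 v(x) = C1 + k*x^3/3 + sqrt(3)*x^4/4 + sqrt(2)*x^2/2 - 4*x


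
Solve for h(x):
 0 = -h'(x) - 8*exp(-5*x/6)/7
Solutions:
 h(x) = C1 + 48*exp(-5*x/6)/35


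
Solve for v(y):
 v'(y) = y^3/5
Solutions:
 v(y) = C1 + y^4/20


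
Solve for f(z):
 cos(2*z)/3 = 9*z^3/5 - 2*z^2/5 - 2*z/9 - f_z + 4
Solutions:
 f(z) = C1 + 9*z^4/20 - 2*z^3/15 - z^2/9 + 4*z - sin(2*z)/6


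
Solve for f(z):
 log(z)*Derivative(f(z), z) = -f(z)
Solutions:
 f(z) = C1*exp(-li(z))


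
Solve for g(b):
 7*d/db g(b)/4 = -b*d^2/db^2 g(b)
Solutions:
 g(b) = C1 + C2/b^(3/4)


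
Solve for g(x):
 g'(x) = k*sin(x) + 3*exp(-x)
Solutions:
 g(x) = C1 - k*cos(x) - 3*exp(-x)


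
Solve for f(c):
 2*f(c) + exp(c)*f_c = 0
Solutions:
 f(c) = C1*exp(2*exp(-c))


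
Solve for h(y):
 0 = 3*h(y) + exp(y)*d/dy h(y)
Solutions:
 h(y) = C1*exp(3*exp(-y))


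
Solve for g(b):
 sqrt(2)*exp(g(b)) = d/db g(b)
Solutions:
 g(b) = log(-1/(C1 + sqrt(2)*b))


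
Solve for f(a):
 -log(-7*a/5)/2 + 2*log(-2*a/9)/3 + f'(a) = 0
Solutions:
 f(a) = C1 - a*log(-a)/6 + a*(-log(10) + 1/6 + log(6)/3 + log(3) + log(35)/2)


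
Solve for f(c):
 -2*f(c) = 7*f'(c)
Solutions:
 f(c) = C1*exp(-2*c/7)


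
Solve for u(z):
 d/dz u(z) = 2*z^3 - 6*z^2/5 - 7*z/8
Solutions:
 u(z) = C1 + z^4/2 - 2*z^3/5 - 7*z^2/16


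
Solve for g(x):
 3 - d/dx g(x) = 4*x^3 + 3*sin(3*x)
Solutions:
 g(x) = C1 - x^4 + 3*x + cos(3*x)


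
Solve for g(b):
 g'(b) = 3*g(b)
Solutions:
 g(b) = C1*exp(3*b)


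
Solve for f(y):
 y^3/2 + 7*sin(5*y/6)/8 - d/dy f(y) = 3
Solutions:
 f(y) = C1 + y^4/8 - 3*y - 21*cos(5*y/6)/20


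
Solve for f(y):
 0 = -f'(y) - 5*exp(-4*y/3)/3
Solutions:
 f(y) = C1 + 5*exp(-4*y/3)/4


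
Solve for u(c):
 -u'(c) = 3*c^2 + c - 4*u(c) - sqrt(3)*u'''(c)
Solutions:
 u(c) = C1*exp(c*(3^(1/3)/(sqrt(324 - sqrt(3)) + 18)^(1/3) + 3^(1/6)*(sqrt(324 - sqrt(3)) + 18)^(1/3))/6)*sin(c*(-3^(2/3)*(sqrt(324 - sqrt(3)) + 18)^(1/3) + 3^(5/6)/(sqrt(324 - sqrt(3)) + 18)^(1/3))/6) + C2*exp(c*(3^(1/3)/(sqrt(324 - sqrt(3)) + 18)^(1/3) + 3^(1/6)*(sqrt(324 - sqrt(3)) + 18)^(1/3))/6)*cos(c*(-3^(2/3)*(sqrt(324 - sqrt(3)) + 18)^(1/3) + 3^(5/6)/(sqrt(324 - sqrt(3)) + 18)^(1/3))/6) + C3*exp(-c*(3^(1/3)/(sqrt(324 - sqrt(3)) + 18)^(1/3) + 3^(1/6)*(sqrt(324 - sqrt(3)) + 18)^(1/3))/3) + 3*c^2/4 + 5*c/8 + 5/32


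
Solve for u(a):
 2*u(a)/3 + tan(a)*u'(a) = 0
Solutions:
 u(a) = C1/sin(a)^(2/3)


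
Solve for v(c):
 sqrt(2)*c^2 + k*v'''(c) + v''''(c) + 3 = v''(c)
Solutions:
 v(c) = C1 + C2*c + C3*exp(c*(-k + sqrt(k^2 + 4))/2) + C4*exp(-c*(k + sqrt(k^2 + 4))/2) + sqrt(2)*c^4/12 + sqrt(2)*c^3*k/3 + c^2*(sqrt(2)*k^2 + sqrt(2) + 3/2)


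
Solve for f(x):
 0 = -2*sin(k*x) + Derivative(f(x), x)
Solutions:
 f(x) = C1 - 2*cos(k*x)/k


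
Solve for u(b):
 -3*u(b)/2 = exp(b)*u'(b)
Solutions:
 u(b) = C1*exp(3*exp(-b)/2)


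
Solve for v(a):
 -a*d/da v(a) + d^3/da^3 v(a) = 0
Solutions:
 v(a) = C1 + Integral(C2*airyai(a) + C3*airybi(a), a)


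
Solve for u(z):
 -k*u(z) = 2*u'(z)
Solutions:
 u(z) = C1*exp(-k*z/2)


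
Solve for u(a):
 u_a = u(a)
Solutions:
 u(a) = C1*exp(a)


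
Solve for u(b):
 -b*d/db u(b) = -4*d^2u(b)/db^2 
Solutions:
 u(b) = C1 + C2*erfi(sqrt(2)*b/4)


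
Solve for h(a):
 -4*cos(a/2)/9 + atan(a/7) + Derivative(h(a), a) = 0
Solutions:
 h(a) = C1 - a*atan(a/7) + 7*log(a^2 + 49)/2 + 8*sin(a/2)/9


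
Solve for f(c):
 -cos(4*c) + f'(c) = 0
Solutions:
 f(c) = C1 + sin(4*c)/4


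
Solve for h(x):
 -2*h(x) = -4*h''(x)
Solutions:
 h(x) = C1*exp(-sqrt(2)*x/2) + C2*exp(sqrt(2)*x/2)


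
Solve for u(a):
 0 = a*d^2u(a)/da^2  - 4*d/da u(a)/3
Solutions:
 u(a) = C1 + C2*a^(7/3)


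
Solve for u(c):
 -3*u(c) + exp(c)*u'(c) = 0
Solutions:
 u(c) = C1*exp(-3*exp(-c))


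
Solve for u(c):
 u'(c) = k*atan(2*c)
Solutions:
 u(c) = C1 + k*(c*atan(2*c) - log(4*c^2 + 1)/4)


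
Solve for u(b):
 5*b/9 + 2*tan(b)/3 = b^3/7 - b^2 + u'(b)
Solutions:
 u(b) = C1 - b^4/28 + b^3/3 + 5*b^2/18 - 2*log(cos(b))/3


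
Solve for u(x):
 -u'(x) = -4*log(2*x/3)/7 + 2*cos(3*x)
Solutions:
 u(x) = C1 + 4*x*log(x)/7 - 4*x*log(3)/7 - 4*x/7 + 4*x*log(2)/7 - 2*sin(3*x)/3
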